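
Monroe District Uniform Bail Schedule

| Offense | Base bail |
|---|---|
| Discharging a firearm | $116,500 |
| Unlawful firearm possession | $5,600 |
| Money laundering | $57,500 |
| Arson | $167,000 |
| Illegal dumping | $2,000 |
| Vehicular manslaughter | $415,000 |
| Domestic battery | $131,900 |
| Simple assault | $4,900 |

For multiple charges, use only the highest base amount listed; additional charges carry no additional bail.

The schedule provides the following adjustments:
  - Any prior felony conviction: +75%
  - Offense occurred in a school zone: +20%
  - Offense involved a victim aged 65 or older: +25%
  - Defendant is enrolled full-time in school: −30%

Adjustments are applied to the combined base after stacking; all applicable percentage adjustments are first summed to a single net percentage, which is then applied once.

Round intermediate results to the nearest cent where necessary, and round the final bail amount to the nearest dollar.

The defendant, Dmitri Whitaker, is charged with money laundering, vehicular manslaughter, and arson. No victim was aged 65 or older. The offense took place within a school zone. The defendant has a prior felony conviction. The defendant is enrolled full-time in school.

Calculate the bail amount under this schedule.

$684,750

Base amounts from the schedule: money laundering $57,500; vehicular manslaughter $415,000; arson $167,000.
Stacking rule: use the highest base only. Highest is vehicular manslaughter at $415,000. Combined base = $415,000.
Net percentage adjustment: +75% +20% −30% = +65%. $415,000 × 1.65 = $684,750.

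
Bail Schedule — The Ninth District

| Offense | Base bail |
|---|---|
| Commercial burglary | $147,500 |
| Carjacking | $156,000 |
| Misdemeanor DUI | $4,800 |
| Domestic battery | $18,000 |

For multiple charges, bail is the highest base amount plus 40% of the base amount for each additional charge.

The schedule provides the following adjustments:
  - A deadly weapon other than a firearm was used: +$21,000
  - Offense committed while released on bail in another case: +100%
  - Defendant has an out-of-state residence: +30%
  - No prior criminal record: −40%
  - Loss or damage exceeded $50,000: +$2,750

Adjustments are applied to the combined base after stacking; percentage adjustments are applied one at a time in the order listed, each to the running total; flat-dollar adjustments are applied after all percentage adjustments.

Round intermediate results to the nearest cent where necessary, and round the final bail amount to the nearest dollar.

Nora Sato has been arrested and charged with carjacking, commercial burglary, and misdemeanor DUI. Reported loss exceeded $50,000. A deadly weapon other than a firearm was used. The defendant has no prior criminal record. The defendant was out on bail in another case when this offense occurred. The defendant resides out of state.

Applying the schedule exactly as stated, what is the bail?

$362,145

Base amounts from the schedule: carjacking $156,000; commercial burglary $147,500; misdemeanor DUI $4,800.
Stacking rule: highest base plus 40% of each additional charge. Highest is carjacking at $156,000. Additional: $147,500 × 40% = $59,000; $4,800 × 40% = $1,920. Combined base = $156,000 + $60,920 = $216,920.
Offense committed while released on bail in another case (+100%): $216,920 × 2 = $433,840.
Defendant has an out-of-state residence (+30%): $433,840 × 1.3 = $563,992.
No prior criminal record (−40%): $563,992 × 0.6 = $338,395.20.
A deadly weapon other than a firearm was used (+$21,000 flat): $338,395.20 + $21,000 = $359,395.20.
Loss or damage exceeded $50,000 (+$2,750 flat): $359,395.20 + $2,750 = $362,145.20.
Rounded to the nearest dollar: $362,145.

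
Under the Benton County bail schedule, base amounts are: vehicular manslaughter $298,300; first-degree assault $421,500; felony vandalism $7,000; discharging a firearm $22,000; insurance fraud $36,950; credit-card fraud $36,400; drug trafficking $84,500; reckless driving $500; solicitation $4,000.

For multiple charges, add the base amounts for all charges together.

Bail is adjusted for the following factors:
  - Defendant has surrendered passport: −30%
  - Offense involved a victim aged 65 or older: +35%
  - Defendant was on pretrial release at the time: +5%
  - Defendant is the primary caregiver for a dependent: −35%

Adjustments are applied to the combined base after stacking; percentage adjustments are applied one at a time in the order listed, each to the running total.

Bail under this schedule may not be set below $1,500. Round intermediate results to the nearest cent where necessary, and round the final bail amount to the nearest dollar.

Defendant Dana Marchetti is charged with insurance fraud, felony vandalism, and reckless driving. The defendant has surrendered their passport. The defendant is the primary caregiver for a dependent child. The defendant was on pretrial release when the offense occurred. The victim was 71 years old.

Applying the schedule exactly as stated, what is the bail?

Base amounts from the schedule: insurance fraud $36,950; felony vandalism $7,000; reckless driving $500.
Stacking rule: sum of all bases. $36,950 + $7,000 + $500 = $44,450.
Defendant has surrendered passport (−30%): $44,450 × 0.7 = $31,115.
Offense involved a victim aged 65 or older (+35%): $31,115 × 1.35 = $42,005.25.
Defendant was on pretrial release at the time (+5%): $42,005.25 × 1.05 = $44,105.51.
Defendant is the primary caregiver for a dependent (−35%): $44,105.51 × 0.65 = $28,668.58.
$28,668.58 is at or above the $1,500 minimum.
Rounded to the nearest dollar: $28,669.

$28,669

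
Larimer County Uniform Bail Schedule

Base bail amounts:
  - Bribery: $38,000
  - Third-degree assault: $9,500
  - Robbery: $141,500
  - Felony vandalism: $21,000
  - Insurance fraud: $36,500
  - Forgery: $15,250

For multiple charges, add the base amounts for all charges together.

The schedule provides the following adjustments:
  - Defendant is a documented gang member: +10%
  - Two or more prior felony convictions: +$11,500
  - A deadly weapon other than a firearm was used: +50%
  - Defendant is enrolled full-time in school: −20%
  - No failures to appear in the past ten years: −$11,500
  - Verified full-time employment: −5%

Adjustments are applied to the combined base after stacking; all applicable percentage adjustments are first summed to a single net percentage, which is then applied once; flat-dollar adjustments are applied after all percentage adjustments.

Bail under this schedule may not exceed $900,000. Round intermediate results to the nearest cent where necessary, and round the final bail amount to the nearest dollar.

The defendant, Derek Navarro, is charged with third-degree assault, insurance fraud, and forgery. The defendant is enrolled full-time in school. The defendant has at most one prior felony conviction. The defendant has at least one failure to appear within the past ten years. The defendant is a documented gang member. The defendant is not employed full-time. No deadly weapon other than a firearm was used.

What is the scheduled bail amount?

$55,125

Base amounts from the schedule: third-degree assault $9,500; insurance fraud $36,500; forgery $15,250.
Stacking rule: sum of all bases. $9,500 + $36,500 + $15,250 = $61,250.
Net percentage adjustment: +10% −20% = −10%. $61,250 × 0.9 = $55,125.
$55,125 is within the $900,000 maximum.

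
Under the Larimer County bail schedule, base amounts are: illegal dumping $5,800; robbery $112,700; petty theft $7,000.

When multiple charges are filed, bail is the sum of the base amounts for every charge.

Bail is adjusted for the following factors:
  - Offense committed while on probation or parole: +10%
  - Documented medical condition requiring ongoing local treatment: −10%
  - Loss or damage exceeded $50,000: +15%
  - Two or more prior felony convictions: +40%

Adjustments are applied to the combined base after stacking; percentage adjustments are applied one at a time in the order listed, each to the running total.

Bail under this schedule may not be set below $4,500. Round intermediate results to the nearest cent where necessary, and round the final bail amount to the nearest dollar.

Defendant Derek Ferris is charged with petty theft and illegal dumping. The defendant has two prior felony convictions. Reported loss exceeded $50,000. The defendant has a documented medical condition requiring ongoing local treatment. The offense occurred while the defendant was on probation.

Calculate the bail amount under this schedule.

$20,402

Base amounts from the schedule: petty theft $7,000; illegal dumping $5,800.
Stacking rule: sum of all bases. $7,000 + $5,800 = $12,800.
Offense committed while on probation or parole (+10%): $12,800 × 1.1 = $14,080.
Documented medical condition requiring ongoing local treatment (−10%): $14,080 × 0.9 = $12,672.
Loss or damage exceeded $50,000 (+15%): $12,672 × 1.15 = $14,572.80.
Two or more prior felony convictions (+40%): $14,572.80 × 1.4 = $20,401.92.
$20,401.92 is at or above the $4,500 minimum.
Rounded to the nearest dollar: $20,402.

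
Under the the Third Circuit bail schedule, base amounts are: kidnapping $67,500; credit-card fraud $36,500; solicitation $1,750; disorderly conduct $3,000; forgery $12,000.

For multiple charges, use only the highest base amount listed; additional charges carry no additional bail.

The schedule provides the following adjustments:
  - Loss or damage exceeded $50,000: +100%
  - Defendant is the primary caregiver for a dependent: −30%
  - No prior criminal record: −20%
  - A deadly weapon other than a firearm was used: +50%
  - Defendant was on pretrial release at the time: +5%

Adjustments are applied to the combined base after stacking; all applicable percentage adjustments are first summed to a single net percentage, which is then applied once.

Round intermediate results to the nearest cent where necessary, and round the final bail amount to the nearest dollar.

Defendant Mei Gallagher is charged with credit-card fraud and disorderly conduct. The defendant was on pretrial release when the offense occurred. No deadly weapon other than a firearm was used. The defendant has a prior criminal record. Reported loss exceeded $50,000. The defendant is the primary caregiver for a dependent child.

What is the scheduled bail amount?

$63,875

Base amounts from the schedule: credit-card fraud $36,500; disorderly conduct $3,000.
Stacking rule: use the highest base only. Highest is credit-card fraud at $36,500. Combined base = $36,500.
Net percentage adjustment: +100% −30% +5% = +75%. $36,500 × 1.75 = $63,875.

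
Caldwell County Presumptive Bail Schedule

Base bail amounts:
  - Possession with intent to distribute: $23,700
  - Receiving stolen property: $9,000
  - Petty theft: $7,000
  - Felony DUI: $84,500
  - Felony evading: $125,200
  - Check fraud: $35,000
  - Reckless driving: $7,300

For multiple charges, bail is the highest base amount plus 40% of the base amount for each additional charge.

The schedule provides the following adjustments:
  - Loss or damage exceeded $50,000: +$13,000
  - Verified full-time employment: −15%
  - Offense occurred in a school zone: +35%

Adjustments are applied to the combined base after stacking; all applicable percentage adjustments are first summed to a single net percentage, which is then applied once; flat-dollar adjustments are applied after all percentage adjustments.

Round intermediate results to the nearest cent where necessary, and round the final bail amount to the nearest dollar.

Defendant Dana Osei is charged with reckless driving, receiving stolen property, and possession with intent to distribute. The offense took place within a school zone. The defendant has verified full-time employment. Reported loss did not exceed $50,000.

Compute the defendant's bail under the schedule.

$36,264

Base amounts from the schedule: reckless driving $7,300; receiving stolen property $9,000; possession with intent to distribute $23,700.
Stacking rule: highest base plus 40% of each additional charge. Highest is possession with intent to distribute at $23,700. Additional: $7,300 × 40% = $2,920; $9,000 × 40% = $3,600. Combined base = $23,700 + $6,520 = $30,220.
Net percentage adjustment: −15% +35% = +20%. $30,220 × 1.2 = $36,264.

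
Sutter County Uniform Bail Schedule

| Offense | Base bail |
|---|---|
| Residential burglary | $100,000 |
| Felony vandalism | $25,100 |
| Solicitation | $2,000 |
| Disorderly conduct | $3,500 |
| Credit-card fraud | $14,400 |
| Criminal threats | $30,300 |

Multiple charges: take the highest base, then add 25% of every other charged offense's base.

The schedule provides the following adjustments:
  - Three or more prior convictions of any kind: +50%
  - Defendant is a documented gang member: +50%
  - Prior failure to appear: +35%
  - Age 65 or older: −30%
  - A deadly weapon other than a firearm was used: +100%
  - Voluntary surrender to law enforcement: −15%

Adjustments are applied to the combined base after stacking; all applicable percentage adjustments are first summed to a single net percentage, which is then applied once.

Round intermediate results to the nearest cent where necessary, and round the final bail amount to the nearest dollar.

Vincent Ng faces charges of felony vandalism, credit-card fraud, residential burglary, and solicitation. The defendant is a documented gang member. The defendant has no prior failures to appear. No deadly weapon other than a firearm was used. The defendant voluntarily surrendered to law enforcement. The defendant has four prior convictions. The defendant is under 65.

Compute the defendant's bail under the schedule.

$204,194

Base amounts from the schedule: felony vandalism $25,100; credit-card fraud $14,400; residential burglary $100,000; solicitation $2,000.
Stacking rule: highest base plus 25% of each additional charge. Highest is residential burglary at $100,000. Additional: $25,100 × 25% = $6,275; $14,400 × 25% = $3,600; $2,000 × 25% = $500. Combined base = $100,000 + $10,375 = $110,375.
Net percentage adjustment: +50% +50% −15% = +85%. $110,375 × 1.85 = $204,193.75.
Rounded to the nearest dollar: $204,194.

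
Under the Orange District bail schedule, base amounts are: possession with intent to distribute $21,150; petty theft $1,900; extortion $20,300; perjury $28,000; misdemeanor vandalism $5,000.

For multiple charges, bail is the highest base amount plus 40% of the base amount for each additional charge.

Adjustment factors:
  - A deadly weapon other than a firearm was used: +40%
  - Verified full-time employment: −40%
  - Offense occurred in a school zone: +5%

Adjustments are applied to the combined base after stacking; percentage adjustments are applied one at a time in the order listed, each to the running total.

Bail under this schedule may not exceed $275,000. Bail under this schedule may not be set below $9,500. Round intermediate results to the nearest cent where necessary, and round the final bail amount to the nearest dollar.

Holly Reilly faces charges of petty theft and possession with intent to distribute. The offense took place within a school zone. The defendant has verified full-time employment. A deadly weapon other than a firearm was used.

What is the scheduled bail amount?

$19,325

Base amounts from the schedule: petty theft $1,900; possession with intent to distribute $21,150.
Stacking rule: highest base plus 40% of each additional charge. Highest is possession with intent to distribute at $21,150. Additional: $1,900 × 40% = $760. Combined base = $21,150 + $760 = $21,910.
A deadly weapon other than a firearm was used (+40%): $21,910 × 1.4 = $30,674.
Verified full-time employment (−40%): $30,674 × 0.6 = $18,404.40.
Offense occurred in a school zone (+5%): $18,404.40 × 1.05 = $19,324.62.
$19,324.62 is within the $275,000 maximum.
$19,324.62 is at or above the $9,500 minimum.
Rounded to the nearest dollar: $19,325.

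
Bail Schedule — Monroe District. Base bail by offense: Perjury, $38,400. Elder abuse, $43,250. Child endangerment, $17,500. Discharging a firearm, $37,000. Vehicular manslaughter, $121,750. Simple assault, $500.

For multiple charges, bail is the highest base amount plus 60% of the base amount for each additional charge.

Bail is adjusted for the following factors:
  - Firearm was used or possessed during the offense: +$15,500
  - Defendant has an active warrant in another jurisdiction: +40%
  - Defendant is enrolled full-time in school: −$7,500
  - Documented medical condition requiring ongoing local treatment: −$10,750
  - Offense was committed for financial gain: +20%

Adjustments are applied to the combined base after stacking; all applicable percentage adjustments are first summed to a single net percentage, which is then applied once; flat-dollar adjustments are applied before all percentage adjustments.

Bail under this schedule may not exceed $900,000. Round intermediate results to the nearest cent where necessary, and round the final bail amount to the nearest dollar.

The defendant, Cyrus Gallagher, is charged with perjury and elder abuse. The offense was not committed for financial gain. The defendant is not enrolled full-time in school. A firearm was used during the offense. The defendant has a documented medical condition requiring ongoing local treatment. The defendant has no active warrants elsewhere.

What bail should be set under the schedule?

Base amounts from the schedule: perjury $38,400; elder abuse $43,250.
Stacking rule: highest base plus 60% of each additional charge. Highest is elder abuse at $43,250. Additional: $38,400 × 60% = $23,040. Combined base = $43,250 + $23,040 = $66,290.
Firearm was used or possessed during the offense (+$15,500 flat): $66,290 + $15,500 = $81,790.
Documented medical condition requiring ongoing local treatment (−$10,750 flat): $81,790 − $10,750 = $71,040.
$71,040 is within the $900,000 maximum.

$71,040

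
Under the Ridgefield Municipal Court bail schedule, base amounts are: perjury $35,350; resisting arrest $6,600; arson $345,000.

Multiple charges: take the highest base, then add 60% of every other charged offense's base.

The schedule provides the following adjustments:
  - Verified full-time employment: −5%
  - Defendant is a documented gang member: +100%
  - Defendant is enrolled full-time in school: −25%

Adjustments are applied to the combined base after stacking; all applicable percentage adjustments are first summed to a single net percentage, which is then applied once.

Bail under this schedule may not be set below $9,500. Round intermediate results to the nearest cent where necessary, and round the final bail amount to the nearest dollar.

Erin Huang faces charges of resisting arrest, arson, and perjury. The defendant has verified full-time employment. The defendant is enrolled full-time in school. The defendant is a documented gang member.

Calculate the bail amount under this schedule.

$629,289

Base amounts from the schedule: resisting arrest $6,600; arson $345,000; perjury $35,350.
Stacking rule: highest base plus 60% of each additional charge. Highest is arson at $345,000. Additional: $6,600 × 60% = $3,960; $35,350 × 60% = $21,210. Combined base = $345,000 + $25,170 = $370,170.
Net percentage adjustment: −5% +100% −25% = +70%. $370,170 × 1.7 = $629,289.
$629,289 is at or above the $9,500 minimum.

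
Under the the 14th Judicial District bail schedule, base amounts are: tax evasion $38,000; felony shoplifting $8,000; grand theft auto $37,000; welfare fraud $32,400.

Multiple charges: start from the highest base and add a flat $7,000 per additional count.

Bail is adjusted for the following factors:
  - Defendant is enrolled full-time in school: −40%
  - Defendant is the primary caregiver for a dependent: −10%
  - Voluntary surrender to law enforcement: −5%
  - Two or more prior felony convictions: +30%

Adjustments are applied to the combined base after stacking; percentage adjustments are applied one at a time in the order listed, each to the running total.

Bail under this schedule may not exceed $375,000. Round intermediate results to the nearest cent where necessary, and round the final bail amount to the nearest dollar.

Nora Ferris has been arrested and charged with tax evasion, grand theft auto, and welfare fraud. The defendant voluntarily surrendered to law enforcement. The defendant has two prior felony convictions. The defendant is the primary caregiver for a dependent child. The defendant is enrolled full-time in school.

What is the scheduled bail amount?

$34,679

Base amounts from the schedule: tax evasion $38,000; grand theft auto $37,000; welfare fraud $32,400.
Stacking rule: highest base plus $7,000 per additional charge. Highest is tax evasion at $38,000; 2 additional charges → +$14,000. Combined base = $52,000.
Defendant is enrolled full-time in school (−40%): $52,000 × 0.6 = $31,200.
Defendant is the primary caregiver for a dependent (−10%): $31,200 × 0.9 = $28,080.
Voluntary surrender to law enforcement (−5%): $28,080 × 0.95 = $26,676.
Two or more prior felony convictions (+30%): $26,676 × 1.3 = $34,678.80.
$34,678.80 is within the $375,000 maximum.
Rounded to the nearest dollar: $34,679.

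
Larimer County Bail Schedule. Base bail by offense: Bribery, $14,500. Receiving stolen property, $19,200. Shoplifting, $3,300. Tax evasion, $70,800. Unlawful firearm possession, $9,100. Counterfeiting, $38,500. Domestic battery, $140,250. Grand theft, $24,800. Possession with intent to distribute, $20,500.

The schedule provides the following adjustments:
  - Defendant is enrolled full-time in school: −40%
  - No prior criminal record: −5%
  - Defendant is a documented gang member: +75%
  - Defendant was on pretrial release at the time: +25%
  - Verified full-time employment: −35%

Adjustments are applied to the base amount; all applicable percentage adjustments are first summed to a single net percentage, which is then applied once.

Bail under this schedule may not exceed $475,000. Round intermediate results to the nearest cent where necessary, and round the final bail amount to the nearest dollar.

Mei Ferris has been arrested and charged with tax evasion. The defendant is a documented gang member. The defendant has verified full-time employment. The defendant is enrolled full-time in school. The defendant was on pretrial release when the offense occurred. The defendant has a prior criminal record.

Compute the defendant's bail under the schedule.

$88,500

Base amounts from the schedule: tax evasion $70,800.
Single charge. Combined base = $70,800.
Net percentage adjustment: −40% +75% +25% −35% = +25%. $70,800 × 1.25 = $88,500.
$88,500 is within the $475,000 maximum.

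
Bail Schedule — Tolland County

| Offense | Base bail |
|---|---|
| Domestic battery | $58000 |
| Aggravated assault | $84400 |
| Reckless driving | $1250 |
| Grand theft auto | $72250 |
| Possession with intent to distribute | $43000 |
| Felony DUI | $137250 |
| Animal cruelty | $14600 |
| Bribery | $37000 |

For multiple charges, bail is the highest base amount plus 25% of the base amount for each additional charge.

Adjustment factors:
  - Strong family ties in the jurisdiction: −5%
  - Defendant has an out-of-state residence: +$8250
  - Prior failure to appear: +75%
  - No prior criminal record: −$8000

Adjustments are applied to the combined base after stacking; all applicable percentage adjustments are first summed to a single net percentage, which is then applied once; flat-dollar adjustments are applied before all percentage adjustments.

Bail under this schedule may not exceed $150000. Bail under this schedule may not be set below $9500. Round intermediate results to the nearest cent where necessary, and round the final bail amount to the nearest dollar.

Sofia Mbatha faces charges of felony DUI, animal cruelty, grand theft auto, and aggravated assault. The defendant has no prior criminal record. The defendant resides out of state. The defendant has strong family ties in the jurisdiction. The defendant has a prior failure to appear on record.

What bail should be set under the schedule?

$150000

Base amounts from the schedule: felony DUI $137250; animal cruelty $14600; grand theft auto $72250; aggravated assault $84400.
Stacking rule: highest base plus 25% of each additional charge. Highest is felony DUI at $137250. Additional: $14600 × 25% = $3650; $72250 × 25% = $18062.50; $84400 × 25% = $21100. Combined base = $137250 + $42812.50 = $180062.50.
Defendant has an out-of-state residence (+$8250 flat): $180062.50 + $8250 = $188312.50.
No prior criminal record (−$8000 flat): $188312.50 − $8000 = $180312.50.
Net percentage adjustment: −5% +75% = +70%. $180312.50 × 1.7 = $306531.25.
Result $306531.25 exceeds the maximum of $150000; bail is capped at $150000.
$150000 is at or above the $9500 minimum.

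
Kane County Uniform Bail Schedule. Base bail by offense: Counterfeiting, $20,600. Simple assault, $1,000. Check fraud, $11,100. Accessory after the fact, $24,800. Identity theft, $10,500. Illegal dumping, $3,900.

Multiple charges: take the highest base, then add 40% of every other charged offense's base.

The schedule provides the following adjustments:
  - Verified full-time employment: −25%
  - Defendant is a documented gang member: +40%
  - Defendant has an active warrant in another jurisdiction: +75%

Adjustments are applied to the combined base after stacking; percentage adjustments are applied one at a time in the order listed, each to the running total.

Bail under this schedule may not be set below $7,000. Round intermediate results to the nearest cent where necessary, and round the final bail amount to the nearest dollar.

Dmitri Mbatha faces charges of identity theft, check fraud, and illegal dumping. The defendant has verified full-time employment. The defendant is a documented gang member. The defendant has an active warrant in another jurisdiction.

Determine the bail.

$30,980

Base amounts from the schedule: identity theft $10,500; check fraud $11,100; illegal dumping $3,900.
Stacking rule: highest base plus 40% of each additional charge. Highest is check fraud at $11,100. Additional: $10,500 × 40% = $4,200; $3,900 × 40% = $1,560. Combined base = $11,100 + $5,760 = $16,860.
Verified full-time employment (−25%): $16,860 × 0.75 = $12,645.
Defendant is a documented gang member (+40%): $12,645 × 1.4 = $17,703.
Defendant has an active warrant in another jurisdiction (+75%): $17,703 × 1.75 = $30,980.25.
$30,980.25 is at or above the $7,000 minimum.
Rounded to the nearest dollar: $30,980.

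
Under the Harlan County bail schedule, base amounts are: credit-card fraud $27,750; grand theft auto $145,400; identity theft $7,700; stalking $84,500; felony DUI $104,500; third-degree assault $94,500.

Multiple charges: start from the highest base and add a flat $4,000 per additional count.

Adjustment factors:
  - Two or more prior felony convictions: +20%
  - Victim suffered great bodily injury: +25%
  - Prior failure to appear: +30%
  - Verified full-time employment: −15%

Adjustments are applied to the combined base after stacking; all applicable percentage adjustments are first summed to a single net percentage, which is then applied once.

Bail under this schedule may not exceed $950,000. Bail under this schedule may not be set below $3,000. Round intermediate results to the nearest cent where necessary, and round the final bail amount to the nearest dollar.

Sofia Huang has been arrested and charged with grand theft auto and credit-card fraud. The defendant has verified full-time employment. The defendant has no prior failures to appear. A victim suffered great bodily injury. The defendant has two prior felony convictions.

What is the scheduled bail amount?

$194,220

Base amounts from the schedule: grand theft auto $145,400; credit-card fraud $27,750.
Stacking rule: highest base plus $4,000 per additional charge. Highest is grand theft auto at $145,400; 1 additional charge → +$4,000. Combined base = $149,400.
Net percentage adjustment: +20% +25% −15% = +30%. $149,400 × 1.3 = $194,220.
$194,220 is within the $950,000 maximum.
$194,220 is at or above the $3,000 minimum.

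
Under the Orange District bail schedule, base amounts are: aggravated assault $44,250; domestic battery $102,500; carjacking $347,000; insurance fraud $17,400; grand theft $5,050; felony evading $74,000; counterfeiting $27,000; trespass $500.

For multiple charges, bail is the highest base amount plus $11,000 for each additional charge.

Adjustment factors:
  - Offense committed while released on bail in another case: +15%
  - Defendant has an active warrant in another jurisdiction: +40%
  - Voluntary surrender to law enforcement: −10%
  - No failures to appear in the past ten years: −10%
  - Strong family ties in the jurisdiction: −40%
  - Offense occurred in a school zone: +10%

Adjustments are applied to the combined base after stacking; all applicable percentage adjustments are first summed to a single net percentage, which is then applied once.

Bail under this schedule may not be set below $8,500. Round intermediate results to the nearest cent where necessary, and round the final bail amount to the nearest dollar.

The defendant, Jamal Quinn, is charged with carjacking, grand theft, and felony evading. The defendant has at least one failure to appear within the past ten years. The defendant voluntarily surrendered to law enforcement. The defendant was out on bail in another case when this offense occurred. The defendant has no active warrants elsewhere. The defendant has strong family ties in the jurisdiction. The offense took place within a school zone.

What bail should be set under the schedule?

$276,750

Base amounts from the schedule: carjacking $347,000; grand theft $5,050; felony evading $74,000.
Stacking rule: highest base plus $11,000 per additional charge. Highest is carjacking at $347,000; 2 additional charges → +$22,000. Combined base = $369,000.
Net percentage adjustment: +15% −10% −40% +10% = −25%. $369,000 × 0.75 = $276,750.
$276,750 is at or above the $8,500 minimum.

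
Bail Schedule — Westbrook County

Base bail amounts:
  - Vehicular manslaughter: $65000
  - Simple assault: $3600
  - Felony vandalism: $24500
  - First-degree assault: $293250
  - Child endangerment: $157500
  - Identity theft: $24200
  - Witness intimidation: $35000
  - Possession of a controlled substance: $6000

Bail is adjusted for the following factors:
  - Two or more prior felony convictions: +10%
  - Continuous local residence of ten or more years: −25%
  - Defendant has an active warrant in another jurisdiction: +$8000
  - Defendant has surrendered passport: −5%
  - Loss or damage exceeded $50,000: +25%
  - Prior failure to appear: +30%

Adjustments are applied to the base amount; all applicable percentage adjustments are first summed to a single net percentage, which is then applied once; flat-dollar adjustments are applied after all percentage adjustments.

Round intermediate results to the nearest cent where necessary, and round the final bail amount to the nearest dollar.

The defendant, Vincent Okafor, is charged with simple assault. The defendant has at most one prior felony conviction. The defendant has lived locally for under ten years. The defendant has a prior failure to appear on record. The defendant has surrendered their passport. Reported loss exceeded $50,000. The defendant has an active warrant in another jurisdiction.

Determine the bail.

$13400

Base amounts from the schedule: simple assault $3600.
Single charge. Combined base = $3600.
Net percentage adjustment: −5% +25% +30% = +50%. $3600 × 1.5 = $5400.
Defendant has an active warrant in another jurisdiction (+$8000 flat): $5400 + $8000 = $13400.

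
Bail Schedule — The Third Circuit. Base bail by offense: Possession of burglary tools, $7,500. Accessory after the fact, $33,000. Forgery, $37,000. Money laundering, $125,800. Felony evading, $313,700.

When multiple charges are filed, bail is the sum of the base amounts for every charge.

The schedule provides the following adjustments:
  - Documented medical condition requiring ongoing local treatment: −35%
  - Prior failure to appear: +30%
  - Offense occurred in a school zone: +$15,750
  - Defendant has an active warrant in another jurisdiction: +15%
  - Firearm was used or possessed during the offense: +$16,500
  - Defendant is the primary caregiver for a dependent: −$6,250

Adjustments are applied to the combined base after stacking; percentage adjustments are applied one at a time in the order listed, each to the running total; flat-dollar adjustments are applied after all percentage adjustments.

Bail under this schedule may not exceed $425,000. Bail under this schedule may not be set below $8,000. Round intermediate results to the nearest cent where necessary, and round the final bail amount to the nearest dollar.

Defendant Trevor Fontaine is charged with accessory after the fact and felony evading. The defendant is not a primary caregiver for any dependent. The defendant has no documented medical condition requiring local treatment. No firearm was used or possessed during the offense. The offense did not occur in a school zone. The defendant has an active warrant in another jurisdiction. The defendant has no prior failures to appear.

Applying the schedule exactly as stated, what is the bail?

Base amounts from the schedule: accessory after the fact $33,000; felony evading $313,700.
Stacking rule: sum of all bases. $33,000 + $313,700 = $346,700.
Defendant has an active warrant in another jurisdiction (+15%): $346,700 × 1.15 = $398,705.
$398,705 is within the $425,000 maximum.
$398,705 is at or above the $8,000 minimum.

$398,705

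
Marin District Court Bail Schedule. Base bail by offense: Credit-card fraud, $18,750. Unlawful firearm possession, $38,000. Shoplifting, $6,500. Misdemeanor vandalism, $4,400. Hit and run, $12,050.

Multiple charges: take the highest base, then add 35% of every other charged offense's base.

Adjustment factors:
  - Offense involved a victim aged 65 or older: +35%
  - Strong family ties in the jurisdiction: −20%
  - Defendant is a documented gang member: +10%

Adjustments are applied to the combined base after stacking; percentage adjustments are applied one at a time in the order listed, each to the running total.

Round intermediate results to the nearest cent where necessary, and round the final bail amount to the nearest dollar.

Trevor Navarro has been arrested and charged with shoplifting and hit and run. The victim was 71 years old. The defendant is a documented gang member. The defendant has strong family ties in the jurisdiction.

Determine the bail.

Base amounts from the schedule: shoplifting $6,500; hit and run $12,050.
Stacking rule: highest base plus 35% of each additional charge. Highest is hit and run at $12,050. Additional: $6,500 × 35% = $2,275. Combined base = $12,050 + $2,275 = $14,325.
Offense involved a victim aged 65 or older (+35%): $14,325 × 1.35 = $19,338.75.
Strong family ties in the jurisdiction (−20%): $19,338.75 × 0.8 = $15,471.
Defendant is a documented gang member (+10%): $15,471 × 1.1 = $17,018.10.
Rounded to the nearest dollar: $17,018.

$17,018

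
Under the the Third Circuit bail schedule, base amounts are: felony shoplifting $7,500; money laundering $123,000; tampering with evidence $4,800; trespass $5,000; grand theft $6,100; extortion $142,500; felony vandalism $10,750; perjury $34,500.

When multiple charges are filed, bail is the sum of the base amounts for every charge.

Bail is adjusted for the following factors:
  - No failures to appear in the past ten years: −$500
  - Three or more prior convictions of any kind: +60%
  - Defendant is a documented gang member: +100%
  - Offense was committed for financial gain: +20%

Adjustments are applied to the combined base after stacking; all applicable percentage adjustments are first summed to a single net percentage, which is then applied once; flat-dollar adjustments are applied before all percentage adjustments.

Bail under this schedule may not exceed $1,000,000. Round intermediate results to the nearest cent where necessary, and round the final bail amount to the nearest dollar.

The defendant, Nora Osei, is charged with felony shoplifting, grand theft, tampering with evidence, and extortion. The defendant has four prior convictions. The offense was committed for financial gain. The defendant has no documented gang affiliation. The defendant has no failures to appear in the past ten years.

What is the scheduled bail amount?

Base amounts from the schedule: felony shoplifting $7,500; grand theft $6,100; tampering with evidence $4,800; extortion $142,500.
Stacking rule: sum of all bases. $7,500 + $6,100 + $4,800 + $142,500 = $160,900.
No failures to appear in the past ten years (−$500 flat): $160,900 − $500 = $160,400.
Net percentage adjustment: +60% +20% = +80%. $160,400 × 1.8 = $288,720.
$288,720 is within the $1,000,000 maximum.

$288,720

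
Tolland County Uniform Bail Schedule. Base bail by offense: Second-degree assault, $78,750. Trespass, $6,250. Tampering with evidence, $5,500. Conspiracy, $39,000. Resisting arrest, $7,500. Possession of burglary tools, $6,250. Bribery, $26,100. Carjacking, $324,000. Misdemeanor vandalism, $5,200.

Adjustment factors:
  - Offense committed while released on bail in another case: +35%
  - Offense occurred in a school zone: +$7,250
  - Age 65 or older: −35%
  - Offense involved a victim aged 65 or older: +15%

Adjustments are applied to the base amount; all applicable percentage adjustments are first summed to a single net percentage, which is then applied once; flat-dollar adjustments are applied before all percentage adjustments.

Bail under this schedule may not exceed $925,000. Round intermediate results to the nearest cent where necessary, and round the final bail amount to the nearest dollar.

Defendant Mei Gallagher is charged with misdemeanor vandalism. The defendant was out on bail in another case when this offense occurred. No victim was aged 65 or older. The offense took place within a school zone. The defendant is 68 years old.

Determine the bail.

$12,450

Base amounts from the schedule: misdemeanor vandalism $5,200.
Single charge. Combined base = $5,200.
Offense occurred in a school zone (+$7,250 flat): $5,200 + $7,250 = $12,450.
Net percentage adjustment: +35% −35% = +0%. $12,450 × 1 = $12,450.
$12,450 is within the $925,000 maximum.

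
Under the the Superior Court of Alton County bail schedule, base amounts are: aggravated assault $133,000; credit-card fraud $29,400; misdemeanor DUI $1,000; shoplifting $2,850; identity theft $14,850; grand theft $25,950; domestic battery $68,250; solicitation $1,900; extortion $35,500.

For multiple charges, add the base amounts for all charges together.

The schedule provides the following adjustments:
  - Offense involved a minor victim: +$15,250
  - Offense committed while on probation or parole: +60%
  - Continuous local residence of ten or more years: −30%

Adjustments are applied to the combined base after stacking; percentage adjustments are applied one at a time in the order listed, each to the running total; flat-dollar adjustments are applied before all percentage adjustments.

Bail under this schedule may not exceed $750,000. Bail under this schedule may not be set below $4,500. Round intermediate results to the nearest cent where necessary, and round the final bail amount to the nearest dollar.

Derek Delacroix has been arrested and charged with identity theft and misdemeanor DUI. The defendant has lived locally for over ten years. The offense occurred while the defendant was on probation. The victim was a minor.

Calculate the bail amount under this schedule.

$34,832

Base amounts from the schedule: identity theft $14,850; misdemeanor DUI $1,000.
Stacking rule: sum of all bases. $14,850 + $1,000 = $15,850.
Offense involved a minor victim (+$15,250 flat): $15,850 + $15,250 = $31,100.
Offense committed while on probation or parole (+60%): $31,100 × 1.6 = $49,760.
Continuous local residence of ten or more years (−30%): $49,760 × 0.7 = $34,832.
$34,832 is within the $750,000 maximum.
$34,832 is at or above the $4,500 minimum.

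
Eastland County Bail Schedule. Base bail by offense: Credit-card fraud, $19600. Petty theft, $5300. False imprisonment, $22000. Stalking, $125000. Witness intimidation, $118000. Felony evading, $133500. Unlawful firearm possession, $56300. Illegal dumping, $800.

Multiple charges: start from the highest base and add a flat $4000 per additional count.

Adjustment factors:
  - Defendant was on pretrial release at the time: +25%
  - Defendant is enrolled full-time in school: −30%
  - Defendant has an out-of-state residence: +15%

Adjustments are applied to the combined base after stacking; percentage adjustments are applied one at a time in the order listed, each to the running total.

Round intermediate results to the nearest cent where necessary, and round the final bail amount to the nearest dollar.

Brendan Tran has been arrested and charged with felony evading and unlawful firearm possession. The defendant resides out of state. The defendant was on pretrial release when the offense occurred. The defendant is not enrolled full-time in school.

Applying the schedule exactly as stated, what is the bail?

$197656

Base amounts from the schedule: felony evading $133500; unlawful firearm possession $56300.
Stacking rule: highest base plus $4000 per additional charge. Highest is felony evading at $133500; 1 additional charge → +$4000. Combined base = $137500.
Defendant was on pretrial release at the time (+25%): $137500 × 1.25 = $171875.
Defendant has an out-of-state residence (+15%): $171875 × 1.15 = $197656.25.
Rounded to the nearest dollar: $197656.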